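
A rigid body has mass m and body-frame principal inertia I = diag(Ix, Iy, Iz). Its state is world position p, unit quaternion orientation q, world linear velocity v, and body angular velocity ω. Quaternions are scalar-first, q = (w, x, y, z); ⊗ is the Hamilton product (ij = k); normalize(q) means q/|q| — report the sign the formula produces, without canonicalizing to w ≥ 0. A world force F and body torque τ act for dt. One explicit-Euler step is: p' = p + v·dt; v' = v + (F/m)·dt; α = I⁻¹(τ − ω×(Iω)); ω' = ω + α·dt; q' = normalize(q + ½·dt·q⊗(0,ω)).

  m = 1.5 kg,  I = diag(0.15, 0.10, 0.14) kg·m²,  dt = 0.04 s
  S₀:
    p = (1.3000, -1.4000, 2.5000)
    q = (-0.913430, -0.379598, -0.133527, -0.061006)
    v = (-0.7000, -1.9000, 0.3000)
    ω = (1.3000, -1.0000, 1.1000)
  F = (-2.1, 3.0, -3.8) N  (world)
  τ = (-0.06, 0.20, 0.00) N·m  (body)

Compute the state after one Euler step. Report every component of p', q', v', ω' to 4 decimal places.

p' = (1.2720, -1.4760, 2.5120)
q' = (-0.9042, -0.4072, -0.1084, -0.0700)
v' = (-0.7560, -1.8200, 0.1987)
ω' = (1.2957, -0.9257, 1.0814)

precession coupling ω×(Iω) = (-0.0440, 0.0143, 0.0650)
angular accel α = (-0.1067, 1.8570, -0.4643)
ω' = ω + α·dt = (1.2957, -0.9257, 1.0814)
q⊗(0,ω) = (0.4270570, -1.3953447, 1.2516800, -0.4515899)
q + ½dt·q⊗(0,ω), renormalized = (-0.9042, -0.4072, -0.1084, -0.0700)
p' = p + v·dt = (1.2720, -1.4760, 2.5120)
v' = v + a·dt = (-0.7560, -1.8200, 0.1987)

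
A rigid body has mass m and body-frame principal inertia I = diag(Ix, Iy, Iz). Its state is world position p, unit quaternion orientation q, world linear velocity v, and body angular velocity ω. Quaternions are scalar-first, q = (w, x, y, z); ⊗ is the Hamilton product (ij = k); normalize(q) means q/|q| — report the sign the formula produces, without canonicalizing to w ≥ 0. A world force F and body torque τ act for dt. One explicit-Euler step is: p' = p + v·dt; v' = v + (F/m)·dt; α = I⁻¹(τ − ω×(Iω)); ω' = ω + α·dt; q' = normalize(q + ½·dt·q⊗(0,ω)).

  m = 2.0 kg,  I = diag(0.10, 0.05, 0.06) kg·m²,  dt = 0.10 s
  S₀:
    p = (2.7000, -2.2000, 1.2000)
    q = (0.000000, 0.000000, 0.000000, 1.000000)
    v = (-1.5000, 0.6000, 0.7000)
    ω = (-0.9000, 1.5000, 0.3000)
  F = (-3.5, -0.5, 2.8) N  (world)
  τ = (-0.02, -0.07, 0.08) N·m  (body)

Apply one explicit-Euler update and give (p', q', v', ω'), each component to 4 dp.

linear accel F/m = (-1.7500, -0.2500, 1.4000)
new position p' = (2.5500, -2.1400, 1.2700)
v + (F/m)dt = (-1.6750, 0.5750, 0.8400)
α = I⁻¹(τ − ω×Iω) = (-0.2450, -1.1840, 0.2083)
new body rate ω' = (-0.9245, 1.3816, 0.3208)
2q̇ = q⊗(0,ω) = (-0.3000000, -1.5000000, -0.9000000, 0.0000000)
q + ½dt·q⊗(0,ω), renormalized = (-0.0149, -0.0747, -0.0448, 0.9961)

p' = (2.5500, -2.1400, 1.2700)
q' = (-0.0149, -0.0747, -0.0448, 0.9961)
v' = (-1.6750, 0.5750, 0.8400)
ω' = (-0.9245, 1.3816, 0.3208)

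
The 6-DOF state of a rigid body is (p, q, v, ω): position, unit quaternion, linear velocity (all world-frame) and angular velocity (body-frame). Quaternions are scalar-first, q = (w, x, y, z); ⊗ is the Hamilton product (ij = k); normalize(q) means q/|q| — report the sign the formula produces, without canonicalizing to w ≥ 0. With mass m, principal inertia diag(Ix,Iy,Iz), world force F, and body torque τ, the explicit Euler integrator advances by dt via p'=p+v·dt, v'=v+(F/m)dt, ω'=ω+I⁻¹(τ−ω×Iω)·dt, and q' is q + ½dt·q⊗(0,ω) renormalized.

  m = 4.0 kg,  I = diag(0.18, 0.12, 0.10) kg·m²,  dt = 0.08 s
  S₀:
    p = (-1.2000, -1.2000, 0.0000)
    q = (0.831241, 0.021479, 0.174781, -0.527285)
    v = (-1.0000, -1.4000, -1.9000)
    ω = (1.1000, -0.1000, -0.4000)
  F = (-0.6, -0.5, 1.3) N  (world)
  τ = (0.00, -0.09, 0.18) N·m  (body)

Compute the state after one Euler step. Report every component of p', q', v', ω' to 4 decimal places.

p' = p + v·dt = (-1.2800, -1.3120, -0.1520)
v' = v + a·dt = (-1.0120, -1.4100, -1.8740)
α = I⁻¹(τ − ω×Iω) = (0.0044, -0.4567, 1.7340)
ω + α·dt = (1.1004, -0.1365, -0.2613)
Hamilton product q⊗(0,ω) = (-0.2170628, 0.7917242, -0.6545460, -0.5269034)
q' = normalize(q + ½dt·q⊗(0,ω)) = (0.8217, 0.0531, 0.1484, -0.5478)

p' = (-1.2800, -1.3120, -0.1520)
q' = (0.8217, 0.0531, 0.1484, -0.5478)
v' = (-1.0120, -1.4100, -1.8740)
ω' = (1.1004, -0.1365, -0.2613)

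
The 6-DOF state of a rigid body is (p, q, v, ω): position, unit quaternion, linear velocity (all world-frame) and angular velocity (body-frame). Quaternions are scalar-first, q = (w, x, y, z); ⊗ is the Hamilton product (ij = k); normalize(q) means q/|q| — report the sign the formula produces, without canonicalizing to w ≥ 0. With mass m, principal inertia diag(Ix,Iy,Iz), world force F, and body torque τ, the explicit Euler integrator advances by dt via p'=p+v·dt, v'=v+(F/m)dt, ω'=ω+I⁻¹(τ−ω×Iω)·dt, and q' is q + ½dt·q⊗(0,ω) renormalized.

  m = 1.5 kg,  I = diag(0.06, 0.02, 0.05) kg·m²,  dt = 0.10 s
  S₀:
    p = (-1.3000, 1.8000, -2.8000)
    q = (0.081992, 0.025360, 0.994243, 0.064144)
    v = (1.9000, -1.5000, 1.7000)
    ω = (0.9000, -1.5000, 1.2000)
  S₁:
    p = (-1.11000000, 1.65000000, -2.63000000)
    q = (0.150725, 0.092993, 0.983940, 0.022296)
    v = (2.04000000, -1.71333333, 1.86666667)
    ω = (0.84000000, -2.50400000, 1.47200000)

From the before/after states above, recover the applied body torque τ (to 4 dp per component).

Δω = ω₁−ω₀ = (-0.06000000, -1.00400000, 0.27200000)
I·α + gyro = (-0.0900, -0.1900, 0.1900)

τ = (-0.0900, -0.1900, 0.1900)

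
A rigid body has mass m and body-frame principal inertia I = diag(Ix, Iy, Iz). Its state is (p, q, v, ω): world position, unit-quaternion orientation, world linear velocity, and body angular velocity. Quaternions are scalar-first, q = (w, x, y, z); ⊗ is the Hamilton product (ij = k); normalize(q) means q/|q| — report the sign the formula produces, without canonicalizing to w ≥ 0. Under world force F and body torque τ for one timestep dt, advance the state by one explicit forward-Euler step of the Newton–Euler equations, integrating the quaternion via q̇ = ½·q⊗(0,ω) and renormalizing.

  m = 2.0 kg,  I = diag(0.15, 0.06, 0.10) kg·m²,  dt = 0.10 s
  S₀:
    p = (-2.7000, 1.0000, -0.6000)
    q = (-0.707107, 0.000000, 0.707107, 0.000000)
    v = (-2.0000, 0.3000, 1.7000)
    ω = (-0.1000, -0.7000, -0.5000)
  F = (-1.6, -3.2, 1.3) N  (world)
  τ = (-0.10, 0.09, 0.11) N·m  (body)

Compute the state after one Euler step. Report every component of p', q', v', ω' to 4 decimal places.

p' = (-2.9000, 1.0300, -0.4300)
q' = (-0.6817, -0.0141, 0.7312, 0.0212)
v' = (-2.0800, 0.1400, 1.7650)
ω' = (-0.1760, -0.5542, -0.3837)

α = I⁻¹(τ − ω×Iω) = (-0.7600, 1.4583, 1.1630)
ω' = ω + α·dt = (-0.1760, -0.5542, -0.3837)
Hamilton product q⊗(0,ω) = (0.4949749, -0.2828428, 0.4949749, 0.4242642)
updated quaternion q' = (-0.6817, -0.0141, 0.7312, 0.0212)
new position p' = (-2.9000, 1.0300, -0.4300)
v' = v + a·dt = (-2.0800, 0.1400, 1.7650)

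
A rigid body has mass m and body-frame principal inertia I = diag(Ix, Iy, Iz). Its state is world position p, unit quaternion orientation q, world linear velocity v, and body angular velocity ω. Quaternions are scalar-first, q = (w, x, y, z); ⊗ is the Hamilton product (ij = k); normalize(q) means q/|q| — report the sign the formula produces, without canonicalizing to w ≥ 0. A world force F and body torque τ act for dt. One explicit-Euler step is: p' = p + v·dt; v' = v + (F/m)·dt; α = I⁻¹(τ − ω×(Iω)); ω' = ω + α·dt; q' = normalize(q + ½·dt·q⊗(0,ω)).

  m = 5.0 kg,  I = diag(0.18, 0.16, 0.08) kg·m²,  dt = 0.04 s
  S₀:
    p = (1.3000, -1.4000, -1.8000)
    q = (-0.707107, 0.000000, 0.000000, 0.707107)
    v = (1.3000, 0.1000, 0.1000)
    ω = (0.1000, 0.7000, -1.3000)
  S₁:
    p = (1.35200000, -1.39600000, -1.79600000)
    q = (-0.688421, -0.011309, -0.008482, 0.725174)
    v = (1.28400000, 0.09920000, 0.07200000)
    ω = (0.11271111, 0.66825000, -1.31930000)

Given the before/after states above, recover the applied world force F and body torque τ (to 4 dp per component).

rate change Δω = (0.01271111, -0.03175000, -0.01930000)
precession coupling = (0.0728, -0.0130, -0.0014)
applied torque τ = (0.1300, -0.1400, -0.0400)
Δv = v₁−v₀ = (-0.01600000, -0.00080000, -0.02800000)
F = m·Δv/dt = (-2.0000, -0.1000, -3.5000)

F = (-2.0000, -0.1000, -3.5000)
τ = (0.1300, -0.1400, -0.0400)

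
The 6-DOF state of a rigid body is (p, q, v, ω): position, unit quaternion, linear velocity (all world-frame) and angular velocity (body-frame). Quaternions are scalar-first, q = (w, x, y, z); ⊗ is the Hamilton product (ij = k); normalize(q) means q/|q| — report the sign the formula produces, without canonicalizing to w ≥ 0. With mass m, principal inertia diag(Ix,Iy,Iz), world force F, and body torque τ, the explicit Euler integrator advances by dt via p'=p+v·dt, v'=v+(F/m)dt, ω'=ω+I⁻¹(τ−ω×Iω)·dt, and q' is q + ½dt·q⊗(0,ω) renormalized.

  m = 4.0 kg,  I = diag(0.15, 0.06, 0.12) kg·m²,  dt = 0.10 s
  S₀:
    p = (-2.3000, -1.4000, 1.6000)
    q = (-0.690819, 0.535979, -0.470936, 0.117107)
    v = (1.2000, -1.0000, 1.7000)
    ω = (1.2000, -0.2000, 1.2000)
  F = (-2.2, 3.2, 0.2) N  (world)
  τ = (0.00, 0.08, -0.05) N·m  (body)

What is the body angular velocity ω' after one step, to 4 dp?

ω×(Iω) gyroscopic = (-0.0144, 0.0432, 0.0216)
angular accel α = (0.0960, 0.6133, -0.5967)
ω' = ω + α·dt = (1.2096, -0.1387, 1.1403)

ω' = (1.2096, -0.1387, 1.1403)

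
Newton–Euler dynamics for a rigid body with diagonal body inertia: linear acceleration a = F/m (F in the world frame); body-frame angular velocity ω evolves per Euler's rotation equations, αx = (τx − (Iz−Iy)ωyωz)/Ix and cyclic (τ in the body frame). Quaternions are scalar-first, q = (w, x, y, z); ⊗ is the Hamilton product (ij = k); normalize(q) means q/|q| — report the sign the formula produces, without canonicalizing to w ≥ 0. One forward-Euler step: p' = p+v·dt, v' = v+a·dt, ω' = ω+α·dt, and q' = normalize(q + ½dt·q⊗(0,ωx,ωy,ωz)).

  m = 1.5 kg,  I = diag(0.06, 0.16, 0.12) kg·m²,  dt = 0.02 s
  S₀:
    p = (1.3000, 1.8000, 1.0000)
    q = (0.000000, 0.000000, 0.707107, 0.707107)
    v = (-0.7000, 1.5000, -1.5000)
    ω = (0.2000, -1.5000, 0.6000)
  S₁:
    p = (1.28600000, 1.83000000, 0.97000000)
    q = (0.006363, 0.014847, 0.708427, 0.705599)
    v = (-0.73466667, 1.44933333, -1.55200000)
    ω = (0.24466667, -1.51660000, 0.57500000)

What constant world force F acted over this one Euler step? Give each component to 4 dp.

F = (-2.6000, -3.8000, -3.9000)

v₁ − v₀ = (-0.03466667, -0.05066667, -0.05200000)
applied force F = (-2.6000, -3.8000, -3.9000)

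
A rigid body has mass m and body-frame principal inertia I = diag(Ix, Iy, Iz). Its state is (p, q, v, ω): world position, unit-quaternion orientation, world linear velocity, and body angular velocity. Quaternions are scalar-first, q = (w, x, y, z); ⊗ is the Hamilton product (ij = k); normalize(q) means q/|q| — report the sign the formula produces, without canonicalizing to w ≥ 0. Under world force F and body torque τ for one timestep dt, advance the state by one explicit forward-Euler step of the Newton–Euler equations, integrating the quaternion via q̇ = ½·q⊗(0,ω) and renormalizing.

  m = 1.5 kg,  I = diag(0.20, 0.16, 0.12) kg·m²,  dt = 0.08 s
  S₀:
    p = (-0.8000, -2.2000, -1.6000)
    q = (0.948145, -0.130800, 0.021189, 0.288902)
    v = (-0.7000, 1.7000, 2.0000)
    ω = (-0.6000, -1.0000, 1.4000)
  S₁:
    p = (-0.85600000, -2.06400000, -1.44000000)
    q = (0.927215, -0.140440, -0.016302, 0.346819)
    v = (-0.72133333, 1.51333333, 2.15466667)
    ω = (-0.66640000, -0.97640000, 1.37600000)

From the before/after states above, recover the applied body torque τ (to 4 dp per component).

τ = (-0.1100, -0.0200, -0.0600)

ω₁ − ω₀ = (-0.06640000, 0.02360000, -0.02400000)
applied torque τ = (-0.1100, -0.0200, -0.0600)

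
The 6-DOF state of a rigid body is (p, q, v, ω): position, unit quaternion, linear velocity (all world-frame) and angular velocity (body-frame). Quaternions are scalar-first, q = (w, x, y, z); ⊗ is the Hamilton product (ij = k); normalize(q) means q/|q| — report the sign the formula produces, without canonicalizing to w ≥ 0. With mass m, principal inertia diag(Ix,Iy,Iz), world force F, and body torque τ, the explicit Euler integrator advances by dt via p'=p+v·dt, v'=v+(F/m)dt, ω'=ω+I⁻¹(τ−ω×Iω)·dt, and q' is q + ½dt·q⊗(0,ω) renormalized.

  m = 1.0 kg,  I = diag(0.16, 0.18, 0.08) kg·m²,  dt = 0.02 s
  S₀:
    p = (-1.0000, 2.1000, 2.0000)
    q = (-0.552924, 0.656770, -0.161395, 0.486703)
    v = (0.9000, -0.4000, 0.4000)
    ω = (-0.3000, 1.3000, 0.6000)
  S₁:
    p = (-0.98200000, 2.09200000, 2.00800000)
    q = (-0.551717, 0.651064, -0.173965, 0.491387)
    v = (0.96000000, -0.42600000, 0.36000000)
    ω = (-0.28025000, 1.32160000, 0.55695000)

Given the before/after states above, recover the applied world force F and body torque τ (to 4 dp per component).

velocity change Δv = (0.06000000, -0.02600000, -0.04000000)
F = m·Δv/dt = (3.0000, -1.3000, -2.0000)
Δω = ω₁−ω₀ = (0.01975000, 0.02160000, -0.04305000)
precession coupling = (-0.0780, -0.0144, -0.0078)
I·α + gyro = (0.0800, 0.1800, -0.1800)

F = (3.0000, -1.3000, -2.0000)
τ = (0.0800, 0.1800, -0.1800)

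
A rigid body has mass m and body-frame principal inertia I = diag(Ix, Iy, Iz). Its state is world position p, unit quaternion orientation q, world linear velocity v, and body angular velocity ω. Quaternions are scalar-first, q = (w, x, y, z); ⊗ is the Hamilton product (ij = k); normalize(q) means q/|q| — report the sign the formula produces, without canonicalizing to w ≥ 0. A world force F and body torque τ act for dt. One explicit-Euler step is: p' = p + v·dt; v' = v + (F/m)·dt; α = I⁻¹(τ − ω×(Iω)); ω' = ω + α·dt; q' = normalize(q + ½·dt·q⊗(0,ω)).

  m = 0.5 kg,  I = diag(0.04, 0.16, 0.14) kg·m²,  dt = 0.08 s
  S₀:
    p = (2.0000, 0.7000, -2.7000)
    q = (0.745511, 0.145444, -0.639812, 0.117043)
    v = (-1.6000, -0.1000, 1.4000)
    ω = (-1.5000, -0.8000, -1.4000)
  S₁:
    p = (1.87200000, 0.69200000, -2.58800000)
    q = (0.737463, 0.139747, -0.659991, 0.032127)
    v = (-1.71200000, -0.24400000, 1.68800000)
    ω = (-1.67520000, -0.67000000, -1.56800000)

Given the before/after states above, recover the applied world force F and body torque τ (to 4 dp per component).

F = (-0.7000, -0.9000, 1.8000)
τ = (-0.1100, 0.0500, -0.1500)

ω₁ − ω₀ = (-0.17520000, 0.13000000, -0.16800000)
I·α + gyro = (-0.1100, 0.0500, -0.1500)
Δv = v₁−v₀ = (-0.11200000, -0.14400000, 0.28800000)
F = m·Δv/dt = (-0.7000, -0.9000, 1.8000)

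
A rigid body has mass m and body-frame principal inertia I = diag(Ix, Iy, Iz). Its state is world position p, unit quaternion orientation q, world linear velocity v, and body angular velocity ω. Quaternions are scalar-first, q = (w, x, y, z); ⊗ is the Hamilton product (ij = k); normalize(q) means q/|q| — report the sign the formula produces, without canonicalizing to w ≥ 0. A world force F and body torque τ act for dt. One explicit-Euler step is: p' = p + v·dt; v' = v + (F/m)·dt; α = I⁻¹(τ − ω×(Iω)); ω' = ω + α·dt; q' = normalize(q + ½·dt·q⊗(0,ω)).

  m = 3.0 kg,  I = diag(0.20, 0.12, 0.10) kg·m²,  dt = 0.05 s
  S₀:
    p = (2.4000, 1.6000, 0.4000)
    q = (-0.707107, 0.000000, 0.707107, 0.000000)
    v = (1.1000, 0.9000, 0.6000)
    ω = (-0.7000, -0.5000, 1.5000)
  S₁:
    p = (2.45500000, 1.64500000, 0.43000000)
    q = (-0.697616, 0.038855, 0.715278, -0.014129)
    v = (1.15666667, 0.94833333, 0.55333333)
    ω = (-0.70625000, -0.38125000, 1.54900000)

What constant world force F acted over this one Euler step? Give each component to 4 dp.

Δv = v₁−v₀ = (0.05666667, 0.04833333, -0.04666667)
applied force F = (3.4000, 2.9000, -2.8000)

F = (3.4000, 2.9000, -2.8000)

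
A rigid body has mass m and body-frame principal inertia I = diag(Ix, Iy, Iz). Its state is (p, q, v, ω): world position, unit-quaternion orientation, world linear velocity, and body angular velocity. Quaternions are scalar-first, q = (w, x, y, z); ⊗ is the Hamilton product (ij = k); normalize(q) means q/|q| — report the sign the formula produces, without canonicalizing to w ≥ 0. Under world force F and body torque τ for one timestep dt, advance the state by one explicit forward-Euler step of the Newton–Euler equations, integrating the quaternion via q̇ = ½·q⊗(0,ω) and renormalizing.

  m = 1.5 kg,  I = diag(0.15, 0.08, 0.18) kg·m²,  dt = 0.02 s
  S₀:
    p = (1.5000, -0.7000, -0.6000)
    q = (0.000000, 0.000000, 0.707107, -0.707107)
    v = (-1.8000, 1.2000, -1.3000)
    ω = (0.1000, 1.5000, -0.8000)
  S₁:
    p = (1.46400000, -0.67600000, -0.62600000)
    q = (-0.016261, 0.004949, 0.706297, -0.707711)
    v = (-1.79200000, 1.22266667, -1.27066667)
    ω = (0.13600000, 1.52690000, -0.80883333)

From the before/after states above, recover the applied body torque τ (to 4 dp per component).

τ = (0.1500, 0.1100, -0.0900)

rate change Δω = (0.03600000, 0.02690000, -0.00883333)
precession coupling = (-0.1200, 0.0024, -0.0105)
τ = I·(Δω/dt) + ω₀×(Iω₀) = (0.1500, 0.1100, -0.0900)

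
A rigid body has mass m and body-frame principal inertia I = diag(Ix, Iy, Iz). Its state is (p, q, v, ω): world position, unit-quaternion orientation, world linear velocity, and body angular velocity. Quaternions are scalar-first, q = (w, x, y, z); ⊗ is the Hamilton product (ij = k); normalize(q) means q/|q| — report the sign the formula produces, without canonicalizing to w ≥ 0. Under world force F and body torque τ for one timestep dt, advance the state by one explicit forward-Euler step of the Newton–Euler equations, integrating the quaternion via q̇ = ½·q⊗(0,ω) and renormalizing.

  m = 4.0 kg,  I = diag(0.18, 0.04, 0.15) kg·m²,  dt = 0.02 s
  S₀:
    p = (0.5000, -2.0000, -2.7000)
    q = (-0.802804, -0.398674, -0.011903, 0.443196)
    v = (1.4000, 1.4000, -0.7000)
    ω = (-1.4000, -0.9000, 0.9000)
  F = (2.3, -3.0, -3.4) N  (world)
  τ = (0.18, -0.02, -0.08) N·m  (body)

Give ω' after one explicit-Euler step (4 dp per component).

ω' = (-1.3701, -0.8911, 0.9129)

precession coupling ω×(Iω) = (-0.0891, -0.0378, -0.1764)
angular accel α = (1.4950, 0.4450, 0.6427)
ω + α·dt = (-1.3701, -0.8911, 0.9129)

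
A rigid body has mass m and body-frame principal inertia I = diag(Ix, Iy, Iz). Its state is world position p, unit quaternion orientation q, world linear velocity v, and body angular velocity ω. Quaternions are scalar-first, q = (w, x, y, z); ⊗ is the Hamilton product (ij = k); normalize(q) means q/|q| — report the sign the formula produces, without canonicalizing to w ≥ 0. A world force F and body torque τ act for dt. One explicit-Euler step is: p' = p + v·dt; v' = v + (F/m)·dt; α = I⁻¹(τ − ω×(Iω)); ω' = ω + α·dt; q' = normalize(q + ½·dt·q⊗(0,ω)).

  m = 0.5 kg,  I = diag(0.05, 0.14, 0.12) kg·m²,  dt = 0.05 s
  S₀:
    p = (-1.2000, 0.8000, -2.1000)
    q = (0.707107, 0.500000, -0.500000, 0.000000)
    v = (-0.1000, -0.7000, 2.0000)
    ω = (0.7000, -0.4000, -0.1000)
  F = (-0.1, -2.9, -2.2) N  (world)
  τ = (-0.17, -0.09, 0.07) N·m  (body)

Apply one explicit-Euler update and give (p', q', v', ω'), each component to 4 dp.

a = F/m = (-0.2000, -5.8000, -4.4000)
p' = p + v·dt = (-1.2050, 0.7650, -2.0000)
new velocity v' = (-0.1100, -0.9900, 1.7800)
precession coupling ω×(Iω) = (-0.0008, 0.0049, -0.0252)
(τ − ω×Iω)/I = (-3.3840, -0.6779, 0.7933)
new body rate ω' = (0.5308, -0.4339, -0.0603)
Hamilton product q⊗(0,ω) = (-0.5500000, 0.5449749, -0.2328428, 0.0792893)
q + ½dt·q⊗(0,ω), renormalized = (0.6932, 0.5135, -0.5057, 0.0020)

p' = (-1.2050, 0.7650, -2.0000)
q' = (0.6932, 0.5135, -0.5057, 0.0020)
v' = (-0.1100, -0.9900, 1.7800)
ω' = (0.5308, -0.4339, -0.0603)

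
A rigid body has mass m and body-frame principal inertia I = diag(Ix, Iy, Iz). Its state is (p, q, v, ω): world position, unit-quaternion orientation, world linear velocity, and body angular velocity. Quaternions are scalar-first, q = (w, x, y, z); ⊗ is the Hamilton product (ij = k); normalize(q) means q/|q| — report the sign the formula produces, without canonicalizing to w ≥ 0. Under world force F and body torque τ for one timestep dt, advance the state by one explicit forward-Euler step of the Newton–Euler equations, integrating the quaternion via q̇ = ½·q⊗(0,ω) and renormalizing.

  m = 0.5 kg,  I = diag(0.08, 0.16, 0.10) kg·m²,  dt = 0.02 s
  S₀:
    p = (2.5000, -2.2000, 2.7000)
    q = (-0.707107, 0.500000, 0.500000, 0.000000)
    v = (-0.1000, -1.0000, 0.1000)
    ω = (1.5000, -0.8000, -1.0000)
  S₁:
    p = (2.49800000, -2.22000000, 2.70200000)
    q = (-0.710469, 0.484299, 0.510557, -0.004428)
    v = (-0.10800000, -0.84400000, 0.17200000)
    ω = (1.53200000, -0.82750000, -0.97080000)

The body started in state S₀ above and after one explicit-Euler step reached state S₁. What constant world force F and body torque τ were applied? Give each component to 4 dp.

F = (-0.2000, 3.9000, 1.8000)
τ = (0.0800, -0.1900, 0.0500)

ω₁ − ω₀ = (0.03200000, -0.02750000, 0.02920000)
gyro term ω₀×Iω₀ = (-0.0480, 0.0300, -0.0960)
I·α + gyro = (0.0800, -0.1900, 0.0500)
velocity change Δv = (-0.00800000, 0.15600000, 0.07200000)
m·(v₁−v₀)/dt = (-0.2000, 3.9000, 1.8000)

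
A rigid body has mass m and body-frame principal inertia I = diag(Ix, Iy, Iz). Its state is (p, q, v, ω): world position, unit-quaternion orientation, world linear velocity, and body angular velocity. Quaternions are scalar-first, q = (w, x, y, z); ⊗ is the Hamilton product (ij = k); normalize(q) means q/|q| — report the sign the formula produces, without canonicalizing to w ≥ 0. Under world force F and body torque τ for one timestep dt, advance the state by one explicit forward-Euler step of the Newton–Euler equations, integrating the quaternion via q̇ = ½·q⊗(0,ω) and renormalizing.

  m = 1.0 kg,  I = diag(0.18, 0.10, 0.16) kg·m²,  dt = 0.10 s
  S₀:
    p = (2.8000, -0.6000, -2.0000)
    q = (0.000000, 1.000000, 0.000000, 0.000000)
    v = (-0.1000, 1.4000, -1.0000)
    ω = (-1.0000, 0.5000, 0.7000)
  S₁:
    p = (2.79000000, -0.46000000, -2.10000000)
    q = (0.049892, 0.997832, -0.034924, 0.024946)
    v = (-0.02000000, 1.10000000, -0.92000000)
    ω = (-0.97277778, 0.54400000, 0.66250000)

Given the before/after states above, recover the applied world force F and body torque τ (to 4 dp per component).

v₁ − v₀ = (0.08000000, -0.30000000, 0.08000000)
m·(v₁−v₀)/dt = (0.8000, -3.0000, 0.8000)
Δω = ω₁−ω₀ = (0.02722222, 0.04400000, -0.03750000)
applied torque τ = (0.0700, 0.0300, -0.0200)

F = (0.8000, -3.0000, 0.8000)
τ = (0.0700, 0.0300, -0.0200)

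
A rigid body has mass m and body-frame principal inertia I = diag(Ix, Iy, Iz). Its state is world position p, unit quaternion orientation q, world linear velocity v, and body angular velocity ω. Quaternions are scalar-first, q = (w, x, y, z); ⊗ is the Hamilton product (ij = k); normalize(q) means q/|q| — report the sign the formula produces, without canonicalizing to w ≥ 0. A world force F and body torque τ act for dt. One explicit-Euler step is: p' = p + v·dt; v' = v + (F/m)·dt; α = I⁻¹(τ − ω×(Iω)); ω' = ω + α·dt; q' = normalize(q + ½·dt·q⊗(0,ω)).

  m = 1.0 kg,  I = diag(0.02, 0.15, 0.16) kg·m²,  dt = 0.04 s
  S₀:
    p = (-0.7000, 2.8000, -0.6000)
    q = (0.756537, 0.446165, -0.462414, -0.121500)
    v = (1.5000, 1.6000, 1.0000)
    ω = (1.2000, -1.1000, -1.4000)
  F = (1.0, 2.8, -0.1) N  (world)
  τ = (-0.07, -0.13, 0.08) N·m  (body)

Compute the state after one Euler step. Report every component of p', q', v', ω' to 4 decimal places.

p' = (-0.6400, 2.8640, -0.5600)
q' = (0.7316, 0.4742, -0.4690, -0.1413)
v' = (1.5400, 1.7120, 0.9960)
ω' = (1.0292, -1.1974, -1.3371)

p + v·dt = (-0.6400, 2.8640, -0.5600)
v + (F/m)dt = (1.5400, 1.7120, 0.9960)
ω×(Iω) gyroscopic = (0.0154, 0.2352, -0.1716)
(τ − ω×Iω)/I = (-4.2700, -2.4347, 1.5725)
new body rate ω' = (1.0292, -1.1974, -1.3371)
2q̇ = q⊗(0,ω) = (-1.2141534, 1.4215740, -0.3533597, -0.9950365)
updated quaternion q' = (0.7316, 0.4742, -0.4690, -0.1413)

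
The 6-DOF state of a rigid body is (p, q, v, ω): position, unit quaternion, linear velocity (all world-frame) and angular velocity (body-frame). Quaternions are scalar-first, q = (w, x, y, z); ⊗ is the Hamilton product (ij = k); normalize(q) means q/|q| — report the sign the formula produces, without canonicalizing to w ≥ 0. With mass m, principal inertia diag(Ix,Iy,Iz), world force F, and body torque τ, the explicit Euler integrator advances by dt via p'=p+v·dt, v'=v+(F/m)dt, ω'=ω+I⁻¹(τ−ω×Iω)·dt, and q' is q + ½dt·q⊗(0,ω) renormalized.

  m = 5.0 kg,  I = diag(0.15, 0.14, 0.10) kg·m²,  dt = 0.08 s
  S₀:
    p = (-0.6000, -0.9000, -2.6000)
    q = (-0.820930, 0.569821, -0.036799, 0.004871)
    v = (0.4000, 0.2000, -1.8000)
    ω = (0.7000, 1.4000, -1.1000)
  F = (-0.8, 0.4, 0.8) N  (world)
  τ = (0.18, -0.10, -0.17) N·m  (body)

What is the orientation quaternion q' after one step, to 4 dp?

Hamilton product q⊗(0,ω) = (-0.3419980, -0.5409915, -0.5190892, 1.7265317)
q' = normalize(q + ½dt·q⊗(0,ω)) = (-0.8322, 0.5466, -0.0574, 0.0737)

q' = (-0.8322, 0.5466, -0.0574, 0.0737)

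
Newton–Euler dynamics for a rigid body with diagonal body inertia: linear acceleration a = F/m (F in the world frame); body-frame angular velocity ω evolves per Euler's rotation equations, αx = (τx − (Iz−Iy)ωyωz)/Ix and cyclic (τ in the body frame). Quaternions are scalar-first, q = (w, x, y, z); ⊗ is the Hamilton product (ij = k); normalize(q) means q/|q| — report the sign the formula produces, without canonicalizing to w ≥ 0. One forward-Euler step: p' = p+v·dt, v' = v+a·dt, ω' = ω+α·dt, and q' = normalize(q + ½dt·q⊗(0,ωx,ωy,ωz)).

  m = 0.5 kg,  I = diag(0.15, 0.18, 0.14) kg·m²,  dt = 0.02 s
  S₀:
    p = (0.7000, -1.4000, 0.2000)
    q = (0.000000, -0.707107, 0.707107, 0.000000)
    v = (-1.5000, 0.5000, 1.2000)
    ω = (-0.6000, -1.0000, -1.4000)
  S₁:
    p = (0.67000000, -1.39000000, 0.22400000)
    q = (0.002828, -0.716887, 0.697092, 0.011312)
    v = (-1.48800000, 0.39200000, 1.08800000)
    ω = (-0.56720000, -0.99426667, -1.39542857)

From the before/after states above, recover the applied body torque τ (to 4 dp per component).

Δω = ω₁−ω₀ = (0.03280000, 0.00573333, 0.00457143)
precession coupling = (-0.0560, 0.0084, 0.0180)
τ = I·(Δω/dt) + ω₀×(Iω₀) = (0.1900, 0.0600, 0.0500)

τ = (0.1900, 0.0600, 0.0500)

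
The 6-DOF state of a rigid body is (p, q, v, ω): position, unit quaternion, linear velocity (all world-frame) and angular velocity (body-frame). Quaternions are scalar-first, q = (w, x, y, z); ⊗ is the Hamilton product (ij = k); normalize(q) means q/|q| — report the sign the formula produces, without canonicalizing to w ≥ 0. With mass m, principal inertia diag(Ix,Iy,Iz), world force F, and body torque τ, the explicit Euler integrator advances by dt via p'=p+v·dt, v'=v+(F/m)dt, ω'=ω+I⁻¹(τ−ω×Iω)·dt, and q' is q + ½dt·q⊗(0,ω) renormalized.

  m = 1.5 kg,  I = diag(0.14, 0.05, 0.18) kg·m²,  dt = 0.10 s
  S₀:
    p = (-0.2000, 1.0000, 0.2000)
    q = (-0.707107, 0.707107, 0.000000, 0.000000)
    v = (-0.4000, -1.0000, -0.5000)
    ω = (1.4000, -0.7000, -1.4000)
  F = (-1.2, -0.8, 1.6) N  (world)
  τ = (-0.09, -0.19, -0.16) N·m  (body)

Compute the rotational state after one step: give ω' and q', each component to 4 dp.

ω' = (1.2447, -1.2368, -1.5379)
q' = (-0.7525, 0.6540, 0.0738, 0.0246)

angular accel α = (-1.5529, -5.3680, -1.3789)
new body rate ω' = (1.2447, -1.2368, -1.5379)
q⊗(0,ω) = (-0.9899498, -0.9899498, 1.4849247, 0.4949749)
q' = normalize(q + ½dt·q⊗(0,ω)) = (-0.7525, 0.6540, 0.0738, 0.0246)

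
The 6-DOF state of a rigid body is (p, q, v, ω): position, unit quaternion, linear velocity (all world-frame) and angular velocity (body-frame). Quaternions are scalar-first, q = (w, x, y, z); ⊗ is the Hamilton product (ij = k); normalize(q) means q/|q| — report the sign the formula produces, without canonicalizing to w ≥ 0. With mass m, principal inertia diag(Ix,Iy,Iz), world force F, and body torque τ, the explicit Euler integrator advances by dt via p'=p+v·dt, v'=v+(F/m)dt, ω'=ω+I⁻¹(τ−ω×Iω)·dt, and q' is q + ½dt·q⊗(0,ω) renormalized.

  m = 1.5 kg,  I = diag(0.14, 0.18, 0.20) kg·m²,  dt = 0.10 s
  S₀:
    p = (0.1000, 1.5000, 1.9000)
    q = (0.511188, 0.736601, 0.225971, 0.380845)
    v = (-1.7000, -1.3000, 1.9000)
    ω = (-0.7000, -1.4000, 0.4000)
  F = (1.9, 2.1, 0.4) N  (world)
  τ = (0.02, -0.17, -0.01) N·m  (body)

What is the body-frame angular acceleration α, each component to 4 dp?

α = (0.2229, -1.0378, -0.2460)

ω×(Iω) gyroscopic = (-0.0112, 0.0168, 0.0392)
angular accel α = (0.2229, -1.0378, -0.2460)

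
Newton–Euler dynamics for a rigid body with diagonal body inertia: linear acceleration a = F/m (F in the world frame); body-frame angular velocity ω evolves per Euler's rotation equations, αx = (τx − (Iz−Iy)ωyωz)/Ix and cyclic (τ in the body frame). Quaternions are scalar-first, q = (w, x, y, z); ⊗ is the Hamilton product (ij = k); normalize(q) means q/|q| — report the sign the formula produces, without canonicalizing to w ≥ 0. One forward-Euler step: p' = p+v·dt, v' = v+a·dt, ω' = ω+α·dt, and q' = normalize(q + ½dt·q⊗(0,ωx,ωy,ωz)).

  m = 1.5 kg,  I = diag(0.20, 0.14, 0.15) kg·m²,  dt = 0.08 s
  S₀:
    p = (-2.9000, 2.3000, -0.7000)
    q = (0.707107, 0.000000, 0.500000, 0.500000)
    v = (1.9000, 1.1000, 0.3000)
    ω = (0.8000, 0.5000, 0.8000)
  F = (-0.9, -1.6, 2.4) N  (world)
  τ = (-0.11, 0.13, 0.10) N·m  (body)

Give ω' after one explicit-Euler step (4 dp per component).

ω' = (0.7544, 0.5560, 0.8661)

α = I⁻¹(τ − ω×Iω) = (-0.5700, 0.7000, 0.8267)
new body rate ω' = (0.7544, 0.5560, 0.8661)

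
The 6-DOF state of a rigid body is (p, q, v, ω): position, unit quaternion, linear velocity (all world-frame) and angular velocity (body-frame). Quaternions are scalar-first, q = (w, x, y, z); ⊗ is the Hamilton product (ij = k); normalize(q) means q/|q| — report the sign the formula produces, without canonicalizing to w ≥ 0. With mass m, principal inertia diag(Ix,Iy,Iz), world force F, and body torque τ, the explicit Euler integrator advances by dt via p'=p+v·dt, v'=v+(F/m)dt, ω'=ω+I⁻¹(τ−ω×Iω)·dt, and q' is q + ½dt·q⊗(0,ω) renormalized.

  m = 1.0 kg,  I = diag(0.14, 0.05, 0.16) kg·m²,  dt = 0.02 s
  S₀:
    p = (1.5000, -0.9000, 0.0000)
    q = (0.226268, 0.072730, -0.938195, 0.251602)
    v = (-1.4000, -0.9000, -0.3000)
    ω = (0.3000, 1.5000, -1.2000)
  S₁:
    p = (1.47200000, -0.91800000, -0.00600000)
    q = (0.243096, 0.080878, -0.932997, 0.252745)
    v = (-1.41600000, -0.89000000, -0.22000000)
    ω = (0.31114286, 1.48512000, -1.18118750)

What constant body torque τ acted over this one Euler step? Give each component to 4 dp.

Δω = ω₁−ω₀ = (0.01114286, -0.01488000, 0.01881250)
gyro term ω₀×Iω₀ = (-0.1980, 0.0072, -0.0405)
I·α + gyro = (-0.1200, -0.0300, 0.1100)

τ = (-0.1200, -0.0300, 0.1100)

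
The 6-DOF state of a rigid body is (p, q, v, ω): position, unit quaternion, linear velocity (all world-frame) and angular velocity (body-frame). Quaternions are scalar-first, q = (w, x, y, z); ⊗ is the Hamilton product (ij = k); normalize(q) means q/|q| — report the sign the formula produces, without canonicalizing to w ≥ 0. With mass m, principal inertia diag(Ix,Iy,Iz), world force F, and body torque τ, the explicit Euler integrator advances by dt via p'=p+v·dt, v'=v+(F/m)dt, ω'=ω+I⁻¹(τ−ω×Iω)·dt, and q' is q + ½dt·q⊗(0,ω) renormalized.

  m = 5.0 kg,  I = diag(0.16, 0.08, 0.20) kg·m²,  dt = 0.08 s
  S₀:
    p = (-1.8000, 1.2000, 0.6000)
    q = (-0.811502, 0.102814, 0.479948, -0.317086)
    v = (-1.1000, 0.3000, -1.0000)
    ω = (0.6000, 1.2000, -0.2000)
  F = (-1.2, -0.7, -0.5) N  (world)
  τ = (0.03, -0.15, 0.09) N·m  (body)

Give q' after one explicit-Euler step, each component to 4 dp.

q' = (-0.8383, 0.0946, 0.4336, -0.3167)

q⊗(0,ω) = (-0.7010432, -0.2023876, -1.1434912, -0.0022916)
q + ½dt·q⊗(0,ω), renormalized = (-0.8383, 0.0946, 0.4336, -0.3167)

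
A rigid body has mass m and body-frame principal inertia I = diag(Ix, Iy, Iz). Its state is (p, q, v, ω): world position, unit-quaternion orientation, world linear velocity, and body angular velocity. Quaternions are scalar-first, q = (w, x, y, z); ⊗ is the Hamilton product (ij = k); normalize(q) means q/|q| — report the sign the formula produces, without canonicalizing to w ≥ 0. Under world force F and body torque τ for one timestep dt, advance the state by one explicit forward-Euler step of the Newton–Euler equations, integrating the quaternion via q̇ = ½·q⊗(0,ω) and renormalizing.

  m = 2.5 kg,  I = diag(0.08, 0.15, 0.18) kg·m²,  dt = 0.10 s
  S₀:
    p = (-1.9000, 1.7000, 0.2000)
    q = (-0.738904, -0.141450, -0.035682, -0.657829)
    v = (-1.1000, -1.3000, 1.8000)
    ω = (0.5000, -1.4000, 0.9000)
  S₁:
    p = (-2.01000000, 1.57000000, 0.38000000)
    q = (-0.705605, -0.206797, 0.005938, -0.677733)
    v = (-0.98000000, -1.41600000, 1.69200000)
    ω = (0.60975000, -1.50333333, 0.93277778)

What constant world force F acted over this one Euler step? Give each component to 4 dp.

F = (3.0000, -2.9000, -2.7000)

v₁ − v₀ = (0.12000000, -0.11600000, -0.10800000)
m·(v₁−v₀)/dt = (3.0000, -2.9000, -2.7000)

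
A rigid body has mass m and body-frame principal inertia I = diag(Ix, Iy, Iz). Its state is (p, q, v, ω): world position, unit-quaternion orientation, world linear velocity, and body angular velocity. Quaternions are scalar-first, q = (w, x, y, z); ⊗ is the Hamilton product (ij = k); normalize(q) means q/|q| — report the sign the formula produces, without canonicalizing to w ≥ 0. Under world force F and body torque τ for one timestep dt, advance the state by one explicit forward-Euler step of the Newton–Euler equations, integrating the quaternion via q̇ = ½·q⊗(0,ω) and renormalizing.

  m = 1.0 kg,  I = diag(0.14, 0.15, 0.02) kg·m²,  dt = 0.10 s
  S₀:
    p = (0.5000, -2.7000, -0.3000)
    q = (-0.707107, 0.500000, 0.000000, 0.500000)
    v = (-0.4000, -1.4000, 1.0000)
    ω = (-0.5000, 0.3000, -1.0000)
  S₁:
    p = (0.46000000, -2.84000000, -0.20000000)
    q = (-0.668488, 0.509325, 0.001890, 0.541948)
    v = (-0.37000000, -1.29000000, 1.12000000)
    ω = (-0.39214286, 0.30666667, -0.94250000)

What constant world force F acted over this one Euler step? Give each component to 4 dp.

F = (0.3000, 1.1000, 1.2000)

v₁ − v₀ = (0.03000000, 0.11000000, 0.12000000)
m·(v₁−v₀)/dt = (0.3000, 1.1000, 1.2000)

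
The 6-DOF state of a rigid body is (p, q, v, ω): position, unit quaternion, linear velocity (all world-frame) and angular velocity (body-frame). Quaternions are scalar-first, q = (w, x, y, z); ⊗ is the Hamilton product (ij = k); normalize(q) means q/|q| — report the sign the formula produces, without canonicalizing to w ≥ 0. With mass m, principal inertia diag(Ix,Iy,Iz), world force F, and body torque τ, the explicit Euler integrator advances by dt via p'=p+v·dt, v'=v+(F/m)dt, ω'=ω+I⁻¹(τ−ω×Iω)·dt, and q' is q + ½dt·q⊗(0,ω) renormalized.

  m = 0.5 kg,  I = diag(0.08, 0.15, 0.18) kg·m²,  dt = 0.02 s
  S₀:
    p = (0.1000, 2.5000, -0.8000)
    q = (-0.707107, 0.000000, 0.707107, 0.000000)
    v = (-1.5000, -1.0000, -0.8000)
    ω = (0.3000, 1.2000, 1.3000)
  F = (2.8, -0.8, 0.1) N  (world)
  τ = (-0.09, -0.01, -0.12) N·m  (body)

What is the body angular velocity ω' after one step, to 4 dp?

ω' = (0.2658, 1.2039, 1.2839)

α = I⁻¹(τ − ω×Iω) = (-1.7100, 0.1933, -0.8067)
ω' = ω + α·dt = (0.2658, 1.2039, 1.2839)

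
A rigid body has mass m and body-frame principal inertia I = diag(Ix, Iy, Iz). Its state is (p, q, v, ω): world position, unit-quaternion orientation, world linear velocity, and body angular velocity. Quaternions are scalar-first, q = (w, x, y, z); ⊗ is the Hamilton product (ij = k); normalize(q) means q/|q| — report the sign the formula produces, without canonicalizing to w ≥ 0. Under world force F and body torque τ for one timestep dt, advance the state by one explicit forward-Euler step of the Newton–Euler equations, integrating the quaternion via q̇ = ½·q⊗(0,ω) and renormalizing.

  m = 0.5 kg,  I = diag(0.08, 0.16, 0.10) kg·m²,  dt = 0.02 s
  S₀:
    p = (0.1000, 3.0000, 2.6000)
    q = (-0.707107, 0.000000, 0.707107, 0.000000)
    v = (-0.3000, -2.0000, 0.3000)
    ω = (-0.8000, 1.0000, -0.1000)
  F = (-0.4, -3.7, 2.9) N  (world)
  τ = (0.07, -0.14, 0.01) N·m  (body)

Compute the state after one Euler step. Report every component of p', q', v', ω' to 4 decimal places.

precession coupling ω×(Iω) = (0.0060, -0.0016, -0.0640)
angular accel α = (0.8000, -0.8650, 0.7400)
ω' = ω + α·dt = (-0.7840, 0.9827, -0.0852)
Hamilton product q⊗(0,ω) = (-0.7071070, 0.4949749, -0.7071070, 0.6363963)
q + ½dt·q⊗(0,ω), renormalized = (-0.7141, 0.0049, 0.7000, 0.0064)
p + v·dt = (0.0940, 2.9600, 2.6060)
v + (F/m)dt = (-0.3160, -2.1480, 0.4160)

p' = (0.0940, 2.9600, 2.6060)
q' = (-0.7141, 0.0049, 0.7000, 0.0064)
v' = (-0.3160, -2.1480, 0.4160)
ω' = (-0.7840, 0.9827, -0.0852)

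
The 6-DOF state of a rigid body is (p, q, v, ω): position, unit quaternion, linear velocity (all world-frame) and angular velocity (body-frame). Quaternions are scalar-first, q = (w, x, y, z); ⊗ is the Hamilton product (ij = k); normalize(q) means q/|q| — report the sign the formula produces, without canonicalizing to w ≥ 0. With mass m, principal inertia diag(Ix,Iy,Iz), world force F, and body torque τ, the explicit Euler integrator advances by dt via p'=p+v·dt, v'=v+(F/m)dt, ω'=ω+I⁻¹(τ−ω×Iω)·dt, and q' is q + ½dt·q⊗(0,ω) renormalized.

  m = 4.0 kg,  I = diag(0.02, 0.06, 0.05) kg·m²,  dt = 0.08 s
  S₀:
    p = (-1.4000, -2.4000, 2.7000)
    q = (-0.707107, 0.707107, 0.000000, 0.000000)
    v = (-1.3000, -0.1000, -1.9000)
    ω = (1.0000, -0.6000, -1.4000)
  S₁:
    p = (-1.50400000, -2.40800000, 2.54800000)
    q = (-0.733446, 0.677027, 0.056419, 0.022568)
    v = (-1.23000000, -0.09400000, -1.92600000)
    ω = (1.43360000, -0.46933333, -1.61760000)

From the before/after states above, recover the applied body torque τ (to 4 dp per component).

τ = (0.1000, 0.1400, -0.1600)

ω₁ − ω₀ = (0.43360000, 0.13066667, -0.21760000)
I·α + gyro = (0.1000, 0.1400, -0.1600)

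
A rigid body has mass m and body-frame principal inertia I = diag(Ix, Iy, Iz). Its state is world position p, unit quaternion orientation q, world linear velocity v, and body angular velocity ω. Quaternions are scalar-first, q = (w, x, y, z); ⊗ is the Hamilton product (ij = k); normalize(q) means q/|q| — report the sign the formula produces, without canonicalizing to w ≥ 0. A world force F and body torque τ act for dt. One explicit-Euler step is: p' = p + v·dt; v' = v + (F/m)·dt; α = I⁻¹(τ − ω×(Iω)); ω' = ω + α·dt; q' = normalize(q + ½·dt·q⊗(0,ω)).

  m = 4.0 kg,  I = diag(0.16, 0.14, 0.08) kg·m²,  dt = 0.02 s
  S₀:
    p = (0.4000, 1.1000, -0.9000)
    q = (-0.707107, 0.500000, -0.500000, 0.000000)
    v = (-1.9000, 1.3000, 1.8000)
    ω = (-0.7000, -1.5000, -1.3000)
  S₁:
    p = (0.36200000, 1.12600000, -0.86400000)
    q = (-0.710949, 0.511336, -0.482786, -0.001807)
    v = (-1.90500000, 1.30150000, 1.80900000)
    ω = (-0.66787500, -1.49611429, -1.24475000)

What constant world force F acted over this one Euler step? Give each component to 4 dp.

velocity change Δv = (-0.00500000, 0.00150000, 0.00900000)
m·(v₁−v₀)/dt = (-1.0000, 0.3000, 1.8000)

F = (-1.0000, 0.3000, 1.8000)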